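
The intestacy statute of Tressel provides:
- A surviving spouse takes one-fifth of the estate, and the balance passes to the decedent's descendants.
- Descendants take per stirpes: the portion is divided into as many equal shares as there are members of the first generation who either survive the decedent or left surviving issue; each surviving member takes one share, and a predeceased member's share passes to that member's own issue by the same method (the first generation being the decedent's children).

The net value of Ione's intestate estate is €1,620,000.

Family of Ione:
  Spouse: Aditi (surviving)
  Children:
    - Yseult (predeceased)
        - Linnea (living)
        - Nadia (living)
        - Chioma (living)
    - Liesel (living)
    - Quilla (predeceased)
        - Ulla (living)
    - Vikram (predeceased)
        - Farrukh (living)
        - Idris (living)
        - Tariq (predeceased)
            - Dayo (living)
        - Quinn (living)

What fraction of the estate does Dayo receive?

Aditi takes one-fifth of €1,620,000 = €324,000. The remaining €1,296,000 passes to the descendants.
The descendants' portion (€1,296,000) is divided into 4 shares of €324,000: Liesel takes €324,000; Yseult's €324,000 share passes to Yseult's issue; Quilla's €324,000 share passes to Quilla's issue; Vikram's €324,000 share passes to Vikram's issue.
Yseult's share (€324,000) is divided into 3 shares of €108,000: Linnea, Nadia, and Chioma each take €108,000.
Quilla's share (€324,000) passes entirely to Ulla.
Vikram's share (€324,000) is divided into 4 shares of €81,000: Farrukh, Idris, and Quinn each take €81,000; Tariq's €81,000 share passes to Tariq's issue.
Tariq's share (€81,000) passes entirely to Dayo.

Dayo receives 1/20 of the estate.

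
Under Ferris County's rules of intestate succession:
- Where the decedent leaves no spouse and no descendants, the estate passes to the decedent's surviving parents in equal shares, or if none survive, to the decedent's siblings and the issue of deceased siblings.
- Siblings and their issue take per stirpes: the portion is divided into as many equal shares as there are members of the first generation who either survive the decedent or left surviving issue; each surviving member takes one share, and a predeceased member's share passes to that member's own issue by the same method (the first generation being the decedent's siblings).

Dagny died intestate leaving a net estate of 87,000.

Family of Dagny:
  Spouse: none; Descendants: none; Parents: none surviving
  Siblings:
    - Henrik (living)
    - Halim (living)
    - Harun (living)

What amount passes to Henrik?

Henrik receives 29,000.

The entire 87,000 passes to the siblings and their issue.
That amount (87,000) is divided into 3 shares of 29,000: Henrik, Halim, and Harun each take 29,000.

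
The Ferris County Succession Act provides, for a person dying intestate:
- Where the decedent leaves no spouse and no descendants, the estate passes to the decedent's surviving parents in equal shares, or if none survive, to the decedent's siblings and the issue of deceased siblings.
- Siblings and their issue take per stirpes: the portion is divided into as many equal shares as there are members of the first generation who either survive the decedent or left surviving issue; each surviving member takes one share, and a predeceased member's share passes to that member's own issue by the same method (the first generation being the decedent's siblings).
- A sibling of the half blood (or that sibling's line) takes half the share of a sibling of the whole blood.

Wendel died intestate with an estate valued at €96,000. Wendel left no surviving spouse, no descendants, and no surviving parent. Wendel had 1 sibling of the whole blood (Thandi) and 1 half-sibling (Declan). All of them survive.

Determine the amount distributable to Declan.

The entire €96,000 passes to the siblings and their issue.
Counting each half-blood sibling's line as half a unit, there are 3/2 units in €96,000, so one unit is €64,000. Whole-blood lines (Thandi) take €64,000 each; half-blood lines (Declan) take €32,000 each.

Declan receives €32,000.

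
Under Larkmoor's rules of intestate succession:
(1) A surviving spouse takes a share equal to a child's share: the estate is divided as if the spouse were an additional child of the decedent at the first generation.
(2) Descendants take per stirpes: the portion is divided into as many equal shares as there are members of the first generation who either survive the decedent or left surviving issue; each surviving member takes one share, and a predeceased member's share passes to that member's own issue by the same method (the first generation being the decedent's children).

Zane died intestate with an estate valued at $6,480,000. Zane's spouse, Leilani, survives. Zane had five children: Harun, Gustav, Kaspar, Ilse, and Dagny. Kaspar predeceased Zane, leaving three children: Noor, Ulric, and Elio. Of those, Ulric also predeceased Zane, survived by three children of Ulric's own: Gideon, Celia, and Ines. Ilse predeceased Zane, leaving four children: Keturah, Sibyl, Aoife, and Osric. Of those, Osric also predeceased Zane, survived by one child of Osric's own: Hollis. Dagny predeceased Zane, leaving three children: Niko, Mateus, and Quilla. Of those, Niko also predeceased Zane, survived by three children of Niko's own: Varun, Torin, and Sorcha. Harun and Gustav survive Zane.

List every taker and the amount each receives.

The spouse counts as an additional share at the children's level, so there are 6 primary shares of $1,080,000. Leilani takes one such share ($1,080,000).
The children's combined portion ($5,400,000) is divided into 5 shares of $1,080,000: Harun and Gustav each take $1,080,000; Kaspar's $1,080,000 share passes to Kaspar's issue; Ilse's $1,080,000 share passes to Ilse's issue; Dagny's $1,080,000 share passes to Dagny's issue.
Kaspar's share ($1,080,000) is divided into 3 shares of $360,000: Noor and Elio each take $360,000; Ulric's $360,000 share passes to Ulric's issue.
Ulric's share ($360,000) is divided into 3 shares of $120,000: Gideon, Celia, and Ines each take $120,000.
Ilse's share ($1,080,000) is divided into 4 shares of $270,000: Keturah, Sibyl, and Aoife each take $270,000; Osric's $270,000 share passes to Osric's issue.
Osric's share ($270,000) passes entirely to Hollis.
Dagny's share ($1,080,000) is divided into 3 shares of $360,000: Mateus and Quilla each take $360,000; Niko's $360,000 share passes to Niko's issue.
Niko's share ($360,000) is divided into 3 shares of $120,000: Varun, Torin, and Sorcha each take $120,000.

Leilani: $1,080,000; Harun: $1,080,000; Gustav: $1,080,000; Noor: $360,000; Gideon: $120,000; Celia: $120,000; Ines: $120,000; Elio: $360,000; Keturah: $270,000; Sibyl: $270,000; Aoife: $270,000; Hollis: $270,000; Varun: $120,000; Torin: $120,000; Sorcha: $120,000; Mateus: $360,000; Quilla: $360,000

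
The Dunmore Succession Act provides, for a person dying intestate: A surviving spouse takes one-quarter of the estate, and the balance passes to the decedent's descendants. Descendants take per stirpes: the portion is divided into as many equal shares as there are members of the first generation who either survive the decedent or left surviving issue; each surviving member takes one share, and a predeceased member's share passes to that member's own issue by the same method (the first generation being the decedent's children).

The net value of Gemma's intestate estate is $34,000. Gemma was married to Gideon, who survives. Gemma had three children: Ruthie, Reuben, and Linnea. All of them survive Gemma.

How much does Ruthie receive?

Gideon takes one-quarter of $34,000 = $8,500. The remaining $25,500 passes to the descendants.
The descendants' portion ($25,500) is divided into 3 shares of $8,500: Ruthie, Reuben, and Linnea each take $8,500.

Ruthie receives $8,500.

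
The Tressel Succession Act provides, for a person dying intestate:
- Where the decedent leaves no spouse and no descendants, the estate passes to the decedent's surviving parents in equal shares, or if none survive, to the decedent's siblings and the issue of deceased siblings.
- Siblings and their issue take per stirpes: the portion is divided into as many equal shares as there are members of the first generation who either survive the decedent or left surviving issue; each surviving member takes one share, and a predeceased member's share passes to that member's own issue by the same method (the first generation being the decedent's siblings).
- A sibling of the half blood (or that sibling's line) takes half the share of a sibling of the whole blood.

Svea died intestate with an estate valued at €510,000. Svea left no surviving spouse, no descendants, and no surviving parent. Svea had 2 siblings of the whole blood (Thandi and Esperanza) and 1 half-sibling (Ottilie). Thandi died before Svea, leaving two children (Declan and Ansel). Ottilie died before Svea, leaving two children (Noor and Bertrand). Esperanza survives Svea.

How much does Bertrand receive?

The entire €510,000 passes to the siblings and their issue.
Counting each half-blood sibling's line as half a unit, there are 5/2 units in €510,000, so one unit is €204,000. Whole-blood lines (Thandi and Esperanza) take €204,000 each; half-blood lines (Ottilie) take €102,000 each.
Thandi's share (€204,000) is divided into 2 shares of €102,000: Declan and Ansel each take €102,000.
Ottilie's share (€102,000) is divided into 2 shares of €51,000: Noor and Bertrand each take €51,000.

Bertrand receives €51,000.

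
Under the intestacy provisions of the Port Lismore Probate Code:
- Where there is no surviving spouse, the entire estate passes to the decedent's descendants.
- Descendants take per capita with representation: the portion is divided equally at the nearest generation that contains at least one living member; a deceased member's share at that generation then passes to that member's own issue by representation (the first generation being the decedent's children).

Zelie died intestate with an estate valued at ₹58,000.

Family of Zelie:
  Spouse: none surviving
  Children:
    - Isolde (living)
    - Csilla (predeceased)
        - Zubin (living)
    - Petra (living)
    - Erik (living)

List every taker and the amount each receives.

Isolde: ₹14,500; Zubin: ₹14,500; Petra: ₹14,500; Erik: ₹14,500

The entire ₹58,000 passes to the descendants.
That amount (₹58,000) is divided into 4 shares of ₹14,500: Isolde, Petra, and Erik each take ₹14,500; Csilla's ₹14,500 share passes to Csilla's issue.
Csilla's share (₹14,500) passes entirely to Zubin.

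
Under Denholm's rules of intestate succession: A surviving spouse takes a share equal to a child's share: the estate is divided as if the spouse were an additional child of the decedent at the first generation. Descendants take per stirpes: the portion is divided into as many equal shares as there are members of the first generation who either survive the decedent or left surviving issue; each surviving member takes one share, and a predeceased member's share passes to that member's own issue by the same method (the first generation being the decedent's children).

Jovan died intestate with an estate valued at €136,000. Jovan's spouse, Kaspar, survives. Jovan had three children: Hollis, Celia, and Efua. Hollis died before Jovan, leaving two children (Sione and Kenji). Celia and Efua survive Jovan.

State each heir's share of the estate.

The spouse counts as an additional share at the children's level, so there are 4 primary shares of €34,000. Kaspar takes one such share (€34,000).
The children's combined portion (€102,000) is divided into 3 shares of €34,000: Celia and Efua each take €34,000; Hollis's €34,000 share passes to Hollis's issue.
Hollis's share (€34,000) is divided into 2 shares of €17,000: Sione and Kenji each take €17,000.

Kaspar: €34,000; Sione: €17,000; Kenji: €17,000; Celia: €34,000; Efua: €34,000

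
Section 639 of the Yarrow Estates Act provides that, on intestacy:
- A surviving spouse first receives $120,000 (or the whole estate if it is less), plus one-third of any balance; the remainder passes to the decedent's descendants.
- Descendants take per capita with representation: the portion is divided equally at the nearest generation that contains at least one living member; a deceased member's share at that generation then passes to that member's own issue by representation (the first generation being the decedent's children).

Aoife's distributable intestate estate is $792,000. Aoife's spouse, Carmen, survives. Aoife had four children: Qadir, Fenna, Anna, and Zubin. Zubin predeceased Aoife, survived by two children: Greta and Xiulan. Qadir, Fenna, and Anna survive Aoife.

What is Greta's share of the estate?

Carmen first takes $120,000, leaving a balance of $672,000. Carmen then takes one-third of the balance ($224,000), for a total of $344,000. The remaining $448,000 passes to the descendants.
The descendants' portion ($448,000) is divided into 4 shares of $112,000: Qadir, Fenna, and Anna each take $112,000; Zubin's $112,000 share passes to Zubin's issue.
Zubin's share ($112,000) is divided into 2 shares of $56,000: Greta and Xiulan each take $56,000.

Greta receives $56,000.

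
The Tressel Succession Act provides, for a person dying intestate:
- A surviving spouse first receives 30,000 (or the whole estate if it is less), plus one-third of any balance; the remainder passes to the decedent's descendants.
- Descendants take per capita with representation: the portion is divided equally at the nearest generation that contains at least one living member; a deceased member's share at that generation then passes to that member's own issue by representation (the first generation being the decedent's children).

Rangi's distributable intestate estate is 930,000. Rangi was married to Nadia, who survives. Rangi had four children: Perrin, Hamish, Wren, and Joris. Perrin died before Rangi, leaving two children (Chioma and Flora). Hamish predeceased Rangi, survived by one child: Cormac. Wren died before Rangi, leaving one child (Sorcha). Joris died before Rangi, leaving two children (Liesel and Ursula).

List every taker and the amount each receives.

Nadia: 330,000; Chioma: 100,000; Flora: 100,000; Cormac: 100,000; Sorcha: 100,000; Liesel: 100,000; Ursula: 100,000

Nadia first takes 30,000, leaving a balance of 900,000. Nadia then takes one-third of the balance (300,000), for a total of 330,000. The remaining 600,000 passes to the descendants.
No child survives, so the initial division is made at the grandchildren's generation.
The descendants' portion (600,000) is divided into 6 shares of 100,000: Chioma, Flora, Cormac, Sorcha, Liesel, and Ursula each take 100,000.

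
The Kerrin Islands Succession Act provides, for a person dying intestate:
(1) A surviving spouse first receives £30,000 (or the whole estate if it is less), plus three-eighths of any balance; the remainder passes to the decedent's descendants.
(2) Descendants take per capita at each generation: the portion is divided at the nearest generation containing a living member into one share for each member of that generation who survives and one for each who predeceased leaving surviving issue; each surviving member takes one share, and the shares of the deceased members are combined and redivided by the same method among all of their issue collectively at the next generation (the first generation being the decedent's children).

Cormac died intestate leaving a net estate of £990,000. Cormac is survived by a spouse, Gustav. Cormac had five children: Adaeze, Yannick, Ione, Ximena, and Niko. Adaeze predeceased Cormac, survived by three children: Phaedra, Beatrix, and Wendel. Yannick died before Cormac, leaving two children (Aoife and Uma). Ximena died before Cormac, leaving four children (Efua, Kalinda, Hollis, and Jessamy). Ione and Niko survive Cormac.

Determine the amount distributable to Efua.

Efua receives £40,000.

Gustav first takes £30,000, leaving a balance of £960,000. Gustav then takes three-eighths of the balance (£360,000), for a total of £390,000. The remaining £600,000 passes to the descendants.
The descendants' portion (£600,000) is divided at the children's generation into 5 shares of £120,000. Ione and Niko each take £120,000. The 3 shares of the deceased (Adaeze, Yannick, and Ximena) are combined into a pool of £360,000.
That pool (£360,000) is divided at the grandchildren's generation equally among Phaedra, Beatrix, Wendel, Aoife, Uma, Efua, Kalinda, Hollis, and Jessamy: £40,000 each.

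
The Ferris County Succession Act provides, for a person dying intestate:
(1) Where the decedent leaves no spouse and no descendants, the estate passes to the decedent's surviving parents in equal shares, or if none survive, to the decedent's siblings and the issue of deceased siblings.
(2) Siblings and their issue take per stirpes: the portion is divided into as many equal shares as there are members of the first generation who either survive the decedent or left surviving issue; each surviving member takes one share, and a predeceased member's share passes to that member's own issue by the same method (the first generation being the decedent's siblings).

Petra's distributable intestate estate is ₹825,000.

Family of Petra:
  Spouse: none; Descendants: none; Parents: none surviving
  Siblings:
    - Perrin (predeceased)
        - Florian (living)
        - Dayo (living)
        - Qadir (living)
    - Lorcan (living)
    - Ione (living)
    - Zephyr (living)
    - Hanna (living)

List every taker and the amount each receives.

Florian: ₹55,000; Dayo: ₹55,000; Qadir: ₹55,000; Lorcan: ₹165,000; Ione: ₹165,000; Zephyr: ₹165,000; Hanna: ₹165,000

The entire ₹825,000 passes to the siblings and their issue.
That amount (₹825,000) is divided into 5 shares of ₹165,000: Lorcan, Ione, Zephyr, and Hanna each take ₹165,000; Perrin's ₹165,000 share passes to Perrin's issue.
Perrin's share (₹165,000) is divided into 3 shares of ₹55,000: Florian, Dayo, and Qadir each take ₹55,000.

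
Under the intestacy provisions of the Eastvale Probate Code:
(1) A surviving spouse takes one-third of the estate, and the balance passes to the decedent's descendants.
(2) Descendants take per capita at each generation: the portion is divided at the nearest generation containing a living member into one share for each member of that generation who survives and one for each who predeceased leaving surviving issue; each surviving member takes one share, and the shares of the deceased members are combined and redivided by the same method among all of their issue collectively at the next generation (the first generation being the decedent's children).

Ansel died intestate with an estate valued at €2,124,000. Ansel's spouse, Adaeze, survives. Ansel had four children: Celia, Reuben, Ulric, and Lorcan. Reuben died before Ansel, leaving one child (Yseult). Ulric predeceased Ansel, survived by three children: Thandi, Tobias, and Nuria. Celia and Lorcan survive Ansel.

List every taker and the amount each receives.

Adaeze: €708,000; Celia: €354,000; Yseult: €177,000; Thandi: €177,000; Tobias: €177,000; Nuria: €177,000; Lorcan: €354,000

Adaeze takes one-third of €2,124,000 = €708,000. The remaining €1,416,000 passes to the descendants.
The descendants' portion (€1,416,000) is divided at the children's generation into 4 shares of €354,000. Celia and Lorcan each take €354,000. The 2 shares of the deceased (Reuben and Ulric) are combined into a pool of €708,000.
That pool (€708,000) is divided at the grandchildren's generation equally among Yseult, Thandi, Tobias, and Nuria: €177,000 each.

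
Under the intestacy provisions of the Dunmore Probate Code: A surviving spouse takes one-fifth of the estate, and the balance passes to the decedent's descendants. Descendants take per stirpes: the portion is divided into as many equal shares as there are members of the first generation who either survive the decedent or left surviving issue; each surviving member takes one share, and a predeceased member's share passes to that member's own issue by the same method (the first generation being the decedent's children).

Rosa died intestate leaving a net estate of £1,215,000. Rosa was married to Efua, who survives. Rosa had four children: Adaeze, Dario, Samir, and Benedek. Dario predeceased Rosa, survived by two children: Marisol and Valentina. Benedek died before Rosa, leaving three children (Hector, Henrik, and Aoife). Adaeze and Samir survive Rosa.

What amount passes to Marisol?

Marisol receives £121,500.

Efua takes one-fifth of £1,215,000 = £243,000. The remaining £972,000 passes to the descendants.
The descendants' portion (£972,000) is divided into 4 shares of £243,000: Adaeze and Samir each take £243,000; Dario's £243,000 share passes to Dario's issue; Benedek's £243,000 share passes to Benedek's issue.
Dario's share (£243,000) is divided into 2 shares of £121,500: Marisol and Valentina each take £121,500.
Benedek's share (£243,000) is divided into 3 shares of £81,000: Hector, Henrik, and Aoife each take £81,000.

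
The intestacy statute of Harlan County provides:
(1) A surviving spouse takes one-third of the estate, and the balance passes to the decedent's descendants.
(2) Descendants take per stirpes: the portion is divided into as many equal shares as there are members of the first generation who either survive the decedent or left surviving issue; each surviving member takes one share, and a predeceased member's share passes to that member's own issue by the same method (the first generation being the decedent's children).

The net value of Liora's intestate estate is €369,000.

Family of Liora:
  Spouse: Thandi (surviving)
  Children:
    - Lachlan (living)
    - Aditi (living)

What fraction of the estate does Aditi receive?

Aditi receives 1/3 of the estate.

Thandi takes one-third of €369,000 = €123,000. The remaining €246,000 passes to the descendants.
The descendants' portion (€246,000) is divided into 2 shares of €123,000: Lachlan and Aditi each take €123,000.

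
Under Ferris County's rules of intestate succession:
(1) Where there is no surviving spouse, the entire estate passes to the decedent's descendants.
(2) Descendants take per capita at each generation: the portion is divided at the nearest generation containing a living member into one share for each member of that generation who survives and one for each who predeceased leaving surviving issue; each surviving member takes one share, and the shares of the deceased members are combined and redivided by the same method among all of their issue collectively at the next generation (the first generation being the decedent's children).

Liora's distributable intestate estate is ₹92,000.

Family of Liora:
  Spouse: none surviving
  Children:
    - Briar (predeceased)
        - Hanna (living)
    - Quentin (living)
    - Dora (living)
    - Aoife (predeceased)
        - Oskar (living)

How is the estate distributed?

The entire ₹92,000 passes to the descendants.
That amount (₹92,000) is divided at the children's generation into 4 shares of ₹23,000. Quentin and Dora each take ₹23,000. The 2 shares of the deceased (Briar and Aoife) are combined into a pool of ₹46,000.
That pool (₹46,000) is divided at the grandchildren's generation equally among Hanna and Oskar: ₹23,000 each.

Hanna: ₹23,000; Quentin: ₹23,000; Dora: ₹23,000; Oskar: ₹23,000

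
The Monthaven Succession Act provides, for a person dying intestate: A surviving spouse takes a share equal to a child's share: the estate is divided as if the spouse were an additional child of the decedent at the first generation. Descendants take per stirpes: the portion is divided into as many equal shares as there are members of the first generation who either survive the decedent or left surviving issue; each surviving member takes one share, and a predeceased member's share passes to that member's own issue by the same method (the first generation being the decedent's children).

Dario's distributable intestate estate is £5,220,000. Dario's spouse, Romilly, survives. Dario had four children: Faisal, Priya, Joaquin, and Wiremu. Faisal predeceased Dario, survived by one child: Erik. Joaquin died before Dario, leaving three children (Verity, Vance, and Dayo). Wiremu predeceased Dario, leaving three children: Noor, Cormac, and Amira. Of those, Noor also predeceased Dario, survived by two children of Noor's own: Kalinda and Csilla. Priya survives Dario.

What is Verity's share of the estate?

The spouse counts as an additional share at the children's level, so there are 5 primary shares of £1,044,000. Romilly takes one such share (£1,044,000).
The children's combined portion (£4,176,000) is divided into 4 shares of £1,044,000: Priya takes £1,044,000; Faisal's £1,044,000 share passes to Faisal's issue; Joaquin's £1,044,000 share passes to Joaquin's issue; Wiremu's £1,044,000 share passes to Wiremu's issue.
Faisal's share (£1,044,000) passes entirely to Erik.
Joaquin's share (£1,044,000) is divided into 3 shares of £348,000: Verity, Vance, and Dayo each take £348,000.
Wiremu's share (£1,044,000) is divided into 3 shares of £348,000: Cormac and Amira each take £348,000; Noor's £348,000 share passes to Noor's issue.
Noor's share (£348,000) is divided into 2 shares of £174,000: Kalinda and Csilla each take £174,000.

Verity receives £348,000.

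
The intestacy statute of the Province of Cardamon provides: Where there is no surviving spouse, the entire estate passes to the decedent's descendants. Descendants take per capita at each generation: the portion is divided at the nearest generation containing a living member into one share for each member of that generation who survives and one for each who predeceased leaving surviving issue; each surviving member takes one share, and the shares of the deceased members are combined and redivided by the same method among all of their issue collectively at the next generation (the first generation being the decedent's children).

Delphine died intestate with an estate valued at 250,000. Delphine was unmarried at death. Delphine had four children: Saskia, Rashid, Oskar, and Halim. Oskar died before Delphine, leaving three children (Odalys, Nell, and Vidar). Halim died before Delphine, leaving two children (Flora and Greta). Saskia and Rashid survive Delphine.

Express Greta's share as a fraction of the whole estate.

The entire 250,000 passes to the descendants.
That amount (250,000) is divided at the children's generation into 4 shares of 62,500. Saskia and Rashid each take 62,500. The 2 shares of the deceased (Oskar and Halim) are combined into a pool of 125,000.
That pool (125,000) is divided at the grandchildren's generation equally among Odalys, Nell, Vidar, Flora, and Greta: 25,000 each.

Greta receives 1/10 of the estate.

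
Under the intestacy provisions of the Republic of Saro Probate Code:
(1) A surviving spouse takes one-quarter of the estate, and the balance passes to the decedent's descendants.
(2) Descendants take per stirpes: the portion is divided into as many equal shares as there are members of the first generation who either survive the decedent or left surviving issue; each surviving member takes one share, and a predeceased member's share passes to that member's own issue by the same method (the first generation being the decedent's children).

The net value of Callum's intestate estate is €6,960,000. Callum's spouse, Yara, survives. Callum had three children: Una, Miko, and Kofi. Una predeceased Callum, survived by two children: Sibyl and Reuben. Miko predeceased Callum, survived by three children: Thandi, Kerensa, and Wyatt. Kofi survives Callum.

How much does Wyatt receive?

Yara takes one-quarter of €6,960,000 = €1,740,000. The remaining €5,220,000 passes to the descendants.
The descendants' portion (€5,220,000) is divided into 3 shares of €1,740,000: Kofi takes €1,740,000; Una's €1,740,000 share passes to Una's issue; Miko's €1,740,000 share passes to Miko's issue.
Una's share (€1,740,000) is divided into 2 shares of €870,000: Sibyl and Reuben each take €870,000.
Miko's share (€1,740,000) is divided into 3 shares of €580,000: Thandi, Kerensa, and Wyatt each take €580,000.

Wyatt receives €580,000.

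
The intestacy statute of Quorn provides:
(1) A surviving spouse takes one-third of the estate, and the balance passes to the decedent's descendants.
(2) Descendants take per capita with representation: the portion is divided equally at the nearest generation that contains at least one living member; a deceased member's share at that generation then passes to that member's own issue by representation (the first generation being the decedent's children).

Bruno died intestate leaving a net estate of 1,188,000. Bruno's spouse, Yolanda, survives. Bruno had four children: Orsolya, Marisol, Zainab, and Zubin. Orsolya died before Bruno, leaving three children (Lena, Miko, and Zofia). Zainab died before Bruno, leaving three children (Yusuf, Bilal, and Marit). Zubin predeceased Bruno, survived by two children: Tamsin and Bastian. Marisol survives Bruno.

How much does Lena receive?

Yolanda takes one-third of 1,188,000 = 396,000. The remaining 792,000 passes to the descendants.
The descendants' portion (792,000) is divided into 4 shares of 198,000: Marisol takes 198,000; Orsolya's 198,000 share passes to Orsolya's issue; Zainab's 198,000 share passes to Zainab's issue; Zubin's 198,000 share passes to Zubin's issue.
Orsolya's share (198,000) is divided into 3 shares of 66,000: Lena, Miko, and Zofia each take 66,000.
Zainab's share (198,000) is divided into 3 shares of 66,000: Yusuf, Bilal, and Marit each take 66,000.
Zubin's share (198,000) is divided into 2 shares of 99,000: Tamsin and Bastian each take 99,000.

Lena receives 66,000.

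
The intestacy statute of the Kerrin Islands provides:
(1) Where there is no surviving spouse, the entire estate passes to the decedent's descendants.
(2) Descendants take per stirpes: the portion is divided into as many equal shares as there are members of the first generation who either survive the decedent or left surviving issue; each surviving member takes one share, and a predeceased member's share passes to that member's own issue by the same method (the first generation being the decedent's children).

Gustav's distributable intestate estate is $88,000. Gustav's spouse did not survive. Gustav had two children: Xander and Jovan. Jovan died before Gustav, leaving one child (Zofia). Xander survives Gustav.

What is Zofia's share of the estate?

The entire $88,000 passes to the descendants.
That amount ($88,000) is divided into 2 shares of $44,000: Xander takes $44,000; Jovan's $44,000 share passes to Jovan's issue.
Jovan's share ($44,000) passes entirely to Zofia.

Zofia receives $44,000.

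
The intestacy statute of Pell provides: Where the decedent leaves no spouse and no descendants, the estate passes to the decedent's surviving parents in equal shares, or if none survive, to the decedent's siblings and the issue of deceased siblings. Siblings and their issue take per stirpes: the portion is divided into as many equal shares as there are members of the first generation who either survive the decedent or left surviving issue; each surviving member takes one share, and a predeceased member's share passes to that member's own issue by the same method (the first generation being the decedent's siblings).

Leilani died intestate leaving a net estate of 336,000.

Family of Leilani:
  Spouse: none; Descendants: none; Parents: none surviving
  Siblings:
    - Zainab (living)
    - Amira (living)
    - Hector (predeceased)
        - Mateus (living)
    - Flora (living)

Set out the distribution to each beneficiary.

Zainab: 84,000; Amira: 84,000; Mateus: 84,000; Flora: 84,000

The entire 336,000 passes to the siblings and their issue.
That amount (336,000) is divided into 4 shares of 84,000: Zainab, Amira, and Flora each take 84,000; Hector's 84,000 share passes to Hector's issue.
Hector's share (84,000) passes entirely to Mateus.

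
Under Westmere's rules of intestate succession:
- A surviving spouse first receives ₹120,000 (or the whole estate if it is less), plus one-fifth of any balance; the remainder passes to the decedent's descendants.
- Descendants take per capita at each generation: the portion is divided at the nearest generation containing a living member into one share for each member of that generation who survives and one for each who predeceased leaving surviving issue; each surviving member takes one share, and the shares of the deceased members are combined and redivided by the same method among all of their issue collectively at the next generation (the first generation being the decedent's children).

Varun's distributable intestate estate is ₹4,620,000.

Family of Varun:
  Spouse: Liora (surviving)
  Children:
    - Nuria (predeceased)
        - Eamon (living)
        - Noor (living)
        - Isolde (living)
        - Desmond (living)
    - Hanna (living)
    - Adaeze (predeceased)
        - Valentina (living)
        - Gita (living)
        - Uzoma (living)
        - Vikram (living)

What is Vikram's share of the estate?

Vikram receives ₹300,000.

Liora first takes ₹120,000, leaving a balance of ₹4,500,000. Liora then takes one-fifth of the balance (₹900,000), for a total of ₹1,020,000. The remaining ₹3,600,000 passes to the descendants.
The descendants' portion (₹3,600,000) is divided at the children's generation into 3 shares of ₹1,200,000. Hanna takes ₹1,200,000. The 2 shares of the deceased (Nuria and Adaeze) are combined into a pool of ₹2,400,000.
That pool (₹2,400,000) is divided at the grandchildren's generation equally among Eamon, Noor, Isolde, Desmond, Valentina, Gita, Uzoma, and Vikram: ₹300,000 each.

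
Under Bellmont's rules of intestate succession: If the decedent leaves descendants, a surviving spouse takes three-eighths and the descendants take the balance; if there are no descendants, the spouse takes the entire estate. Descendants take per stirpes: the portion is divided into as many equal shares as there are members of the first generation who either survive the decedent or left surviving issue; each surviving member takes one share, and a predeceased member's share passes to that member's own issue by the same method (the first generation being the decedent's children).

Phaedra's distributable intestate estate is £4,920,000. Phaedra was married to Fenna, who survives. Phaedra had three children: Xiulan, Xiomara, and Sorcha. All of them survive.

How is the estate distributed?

Fenna takes three-eighths of £4,920,000 = £1,845,000. The remaining £3,075,000 passes to the descendants.
The descendants' portion (£3,075,000) is divided into 3 shares of £1,025,000: Xiulan, Xiomara, and Sorcha each take £1,025,000.

Fenna: £1,845,000; Xiulan: £1,025,000; Xiomara: £1,025,000; Sorcha: £1,025,000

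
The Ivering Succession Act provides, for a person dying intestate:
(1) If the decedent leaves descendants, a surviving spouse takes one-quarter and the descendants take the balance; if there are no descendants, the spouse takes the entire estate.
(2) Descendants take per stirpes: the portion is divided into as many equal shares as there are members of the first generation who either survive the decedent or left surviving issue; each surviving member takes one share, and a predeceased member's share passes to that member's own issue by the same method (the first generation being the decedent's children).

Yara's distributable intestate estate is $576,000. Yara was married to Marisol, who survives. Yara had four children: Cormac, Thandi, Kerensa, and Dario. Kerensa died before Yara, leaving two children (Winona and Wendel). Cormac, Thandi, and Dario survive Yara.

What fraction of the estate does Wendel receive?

Marisol takes one-quarter of $576,000 = $144,000. The remaining $432,000 passes to the descendants.
The descendants' portion ($432,000) is divided into 4 shares of $108,000: Cormac, Thandi, and Dario each take $108,000; Kerensa's $108,000 share passes to Kerensa's issue.
Kerensa's share ($108,000) is divided into 2 shares of $54,000: Winona and Wendel each take $54,000.

Wendel receives 3/32 of the estate.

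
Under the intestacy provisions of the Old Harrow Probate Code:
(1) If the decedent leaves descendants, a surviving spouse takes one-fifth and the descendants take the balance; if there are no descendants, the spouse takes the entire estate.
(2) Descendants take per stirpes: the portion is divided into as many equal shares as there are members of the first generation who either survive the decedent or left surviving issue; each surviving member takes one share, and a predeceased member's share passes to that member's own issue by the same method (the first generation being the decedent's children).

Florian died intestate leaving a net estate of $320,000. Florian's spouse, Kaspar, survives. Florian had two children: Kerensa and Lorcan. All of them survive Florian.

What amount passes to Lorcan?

Kaspar takes one-fifth of $320,000 = $64,000. The remaining $256,000 passes to the descendants.
The descendants' portion ($256,000) is divided into 2 shares of $128,000: Kerensa and Lorcan each take $128,000.

Lorcan receives $128,000.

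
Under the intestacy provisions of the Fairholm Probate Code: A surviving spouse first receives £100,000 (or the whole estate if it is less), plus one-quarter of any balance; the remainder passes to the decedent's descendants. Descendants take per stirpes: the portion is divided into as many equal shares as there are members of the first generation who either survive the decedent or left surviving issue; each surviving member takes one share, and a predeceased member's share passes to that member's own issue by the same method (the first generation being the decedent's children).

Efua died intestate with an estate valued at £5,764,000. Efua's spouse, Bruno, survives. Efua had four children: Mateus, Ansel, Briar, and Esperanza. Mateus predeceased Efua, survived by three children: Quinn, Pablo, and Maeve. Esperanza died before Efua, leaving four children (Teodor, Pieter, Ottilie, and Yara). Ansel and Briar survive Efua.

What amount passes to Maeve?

Bruno first takes £100,000, leaving a balance of £5,664,000. Bruno then takes one-quarter of the balance (£1,416,000), for a total of £1,516,000. The remaining £4,248,000 passes to the descendants.
The descendants' portion (£4,248,000) is divided into 4 shares of £1,062,000: Ansel and Briar each take £1,062,000; Mateus's £1,062,000 share passes to Mateus's issue; Esperanza's £1,062,000 share passes to Esperanza's issue.
Mateus's share (£1,062,000) is divided into 3 shares of £354,000: Quinn, Pablo, and Maeve each take £354,000.
Esperanza's share (£1,062,000) is divided into 4 shares of £265,500: Teodor, Pieter, Ottilie, and Yara each take £265,500.

Maeve receives £354,000.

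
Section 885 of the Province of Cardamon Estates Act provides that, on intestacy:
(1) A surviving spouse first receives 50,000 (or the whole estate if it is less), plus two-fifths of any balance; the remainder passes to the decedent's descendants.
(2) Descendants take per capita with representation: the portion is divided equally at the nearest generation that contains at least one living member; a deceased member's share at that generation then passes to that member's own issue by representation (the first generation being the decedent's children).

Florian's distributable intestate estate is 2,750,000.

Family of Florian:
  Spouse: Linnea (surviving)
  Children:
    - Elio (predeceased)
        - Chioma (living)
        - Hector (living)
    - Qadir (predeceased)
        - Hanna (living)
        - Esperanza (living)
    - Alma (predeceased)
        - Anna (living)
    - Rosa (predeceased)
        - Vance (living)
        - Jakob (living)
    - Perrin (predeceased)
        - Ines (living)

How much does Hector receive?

Hector receives 202,500.

Linnea first takes 50,000, leaving a balance of 2,700,000. Linnea then takes two-fifths of the balance (1,080,000), for a total of 1,130,000. The remaining 1,620,000 passes to the descendants.
No child survives, so the initial division is made at the grandchildren's generation.
The descendants' portion (1,620,000) is divided into 8 shares of 202,500: Chioma, Hector, Hanna, Esperanza, Anna, Vance, Jakob, and Ines each take 202,500.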